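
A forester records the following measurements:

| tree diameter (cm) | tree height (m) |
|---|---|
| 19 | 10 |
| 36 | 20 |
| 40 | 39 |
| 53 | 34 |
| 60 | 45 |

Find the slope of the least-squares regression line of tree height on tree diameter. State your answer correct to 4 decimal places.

n = 5, Σx = 208, Σy = 148, Σxy = 6972, Σx² = 9666
Sxx = Σx² − (Σx)²/n = 9666 − 8652.8 = 1013.2
Sxy = Σxy − (Σx)(Σy)/n = 6972 − 6156.8 = 815.2
b = Sxy/Sxx = 815.2/1013.2 = 0.804580

0.8046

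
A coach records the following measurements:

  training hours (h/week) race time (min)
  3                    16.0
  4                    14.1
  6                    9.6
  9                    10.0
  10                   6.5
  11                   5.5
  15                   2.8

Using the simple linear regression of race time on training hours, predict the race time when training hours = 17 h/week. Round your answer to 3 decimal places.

-0.108

n = 7, Σx = 58, Σy = 64.5, Σxy = 419.5, Σx² = 588
Sxx = Σx² − (Σx)²/n = 588 − 480.571429 = 107.428571
Sxy = Σxy − (Σx)(Σy)/n = 419.5 − 534.428571 = -114.928571
b = Sxy/Sxx = -114.928571/107.428571 = -1.069814
a = ȳ − b·x̄ = 9.214286 − (-1.069814)·8.285714 = 18.078457
ŷ(17) = a + b·17 = 18.078457 + (-1.069814)·17 = -0.108378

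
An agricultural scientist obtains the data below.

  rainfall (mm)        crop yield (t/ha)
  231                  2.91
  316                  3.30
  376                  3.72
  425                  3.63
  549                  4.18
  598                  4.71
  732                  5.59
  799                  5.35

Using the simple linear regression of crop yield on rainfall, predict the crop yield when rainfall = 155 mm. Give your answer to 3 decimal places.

2.532

n = 8, Σx = 4026, Σy = 33.39, Σxy = 18134.41, Σx² = 2308448
Sxx = Σx² − (Σx)²/n = 2308448 − 2026084.5 = 282363.5
Sxy = Σxy − (Σx)(Σy)/n = 18134.41 − 16803.5175 = 1330.8925
b = Sxy/Sxx = 1330.8925/282363.5 = 0.004713
a = ȳ − b·x̄ = 4.17375 − 0.004713·503.25 = 1.801731
ŷ(155) = a + b·155 = 1.801731 + 0.004713·155 = 2.532308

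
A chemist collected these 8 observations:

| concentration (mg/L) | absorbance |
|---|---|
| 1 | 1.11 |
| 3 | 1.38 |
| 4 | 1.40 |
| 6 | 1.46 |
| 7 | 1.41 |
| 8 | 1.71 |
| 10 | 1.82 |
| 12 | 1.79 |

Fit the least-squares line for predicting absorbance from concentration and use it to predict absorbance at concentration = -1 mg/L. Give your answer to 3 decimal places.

1.052

n = 8, Σx = 51, Σy = 12.08, Σxy = 82.84, Σx² = 419
Sxx = Σx² − (Σx)²/n = 419 − 325.125 = 93.875
Sxy = Σxy − (Σx)(Σy)/n = 82.84 − 77.01 = 5.83
b = Sxy/Sxx = 5.83/93.875 = 0.062104
a = ȳ − b·x̄ = 1.51 − 0.062104·6.375 = 1.114088
ŷ(-1) = a + b·-1 = 1.114088 + 0.062104·(-1) = 1.051984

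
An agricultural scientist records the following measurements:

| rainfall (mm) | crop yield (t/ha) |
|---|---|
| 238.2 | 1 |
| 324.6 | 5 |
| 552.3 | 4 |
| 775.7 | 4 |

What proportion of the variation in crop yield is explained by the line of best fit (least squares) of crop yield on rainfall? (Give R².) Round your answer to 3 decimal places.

0.196

n = 4, Σx = 1890.8, Σy = 14, Σxy = 7173.2, Σx² = 1068850.18, Σy² = 58
Sxx = Σx² − (Σx)²/n = 1068850.18 − 893781.16 = 175069.02
Sxy = Σxy − (Σx)(Σy)/n = 7173.2 − 6617.8 = 555.4
Syy = Σy² − (Σy)²/n = 58 − 49 = 9
R² = Sxy²/(Sxx·Syy) = (555.4)²/(175069.02·9) = 0.195776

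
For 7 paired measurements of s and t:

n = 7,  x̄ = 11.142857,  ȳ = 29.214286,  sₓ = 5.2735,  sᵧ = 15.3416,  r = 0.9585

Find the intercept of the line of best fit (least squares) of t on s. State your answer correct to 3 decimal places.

-1.857

b = r · sᵧ/sₓ = 0.9585 · 15.3416/5.2735 = 2.788456
a = ȳ − b·x̄ = 29.214286 − 2.788456·11.142857 = -1.857082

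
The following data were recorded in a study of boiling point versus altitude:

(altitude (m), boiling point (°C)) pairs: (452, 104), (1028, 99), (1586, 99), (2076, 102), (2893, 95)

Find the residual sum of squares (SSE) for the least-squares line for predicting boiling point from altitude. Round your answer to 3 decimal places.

n = 5, Σx = 8035, Σy = 499, Σxy = 792381, Σx² = 16455709, Σy² = 49847
Sxx = Σx² − (Σx)²/n = 16455709 − 12912245 = 3543464
Sxy = Σxy − (Σx)(Σy)/n = 792381 − 801893 = -9512
Syy = Σy² − (Σy)²/n = 49847 − 49800.2 = 46.8
b = Sxy/Sxx = -9512/3543464 = -0.002684
SSE = Syy − b·Sxy = 46.8 − (-0.002684)·(-9512) = 21.266188

21.266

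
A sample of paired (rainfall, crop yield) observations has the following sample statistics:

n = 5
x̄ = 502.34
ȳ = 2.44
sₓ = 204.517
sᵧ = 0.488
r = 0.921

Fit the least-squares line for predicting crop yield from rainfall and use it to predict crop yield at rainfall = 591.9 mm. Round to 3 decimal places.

b = r · sᵧ/sₓ = 0.921 · 0.488/204.517 = 0.002198
a = ȳ − b·x̄ = 2.44 − 0.002198·502.34 = 1.336054
ŷ(591.9) = a + b·591.9 = 1.336054 + 0.002198·591.9 = 2.636818

2.637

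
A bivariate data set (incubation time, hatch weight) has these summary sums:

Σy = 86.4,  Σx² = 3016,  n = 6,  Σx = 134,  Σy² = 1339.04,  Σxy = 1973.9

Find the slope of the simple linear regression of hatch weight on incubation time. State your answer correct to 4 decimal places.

Sxx = Σx² − (Σx)²/n = 3016 − 2992.666667 = 23.333333
Sxy = Σxy − (Σx)(Σy)/n = 1973.9 − 1929.6 = 44.3
b = Sxy/Sxx = 44.3/23.333333 = 1.898571

1.8986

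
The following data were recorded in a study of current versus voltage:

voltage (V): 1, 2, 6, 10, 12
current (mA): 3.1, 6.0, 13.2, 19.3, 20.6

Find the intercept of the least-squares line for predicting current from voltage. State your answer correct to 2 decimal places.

n = 5, Σx = 31, Σy = 62.2, Σxy = 534.5, Σx² = 285
Sxx = Σx² − (Σx)²/n = 285 − 192.2 = 92.8
Sxy = Σxy − (Σx)(Σy)/n = 534.5 − 385.64 = 148.86
b = Sxy/Sxx = 148.86/92.8 = 1.604095
a = ȳ − b·x̄ = 12.44 − 1.604095·6.2 = 2.494612

2.49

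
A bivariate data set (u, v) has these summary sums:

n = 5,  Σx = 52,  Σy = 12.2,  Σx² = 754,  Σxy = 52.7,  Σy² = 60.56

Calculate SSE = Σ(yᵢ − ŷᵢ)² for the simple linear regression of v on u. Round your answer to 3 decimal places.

Sxx = Σx² − (Σx)²/n = 754 − 540.8 = 213.2
Sxy = Σxy − (Σx)(Σy)/n = 52.7 − 126.88 = -74.18
Syy = Σy² − (Σy)²/n = 60.56 − 29.768 = 30.792
b = Sxy/Sxx = -74.18/213.2 = -0.347936
SSE = Syy − b·Sxy = 30.792 − (-0.347936)·(-74.18) = 4.982092

4.982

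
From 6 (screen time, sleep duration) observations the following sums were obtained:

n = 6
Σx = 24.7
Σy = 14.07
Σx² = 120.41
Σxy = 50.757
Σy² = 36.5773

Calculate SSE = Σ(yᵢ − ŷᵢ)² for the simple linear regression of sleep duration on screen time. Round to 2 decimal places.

0.84

Sxx = Σx² − (Σx)²/n = 120.41 − 101.681667 = 18.728333
Sxy = Σxy − (Σx)(Σy)/n = 50.757 − 57.9215 = -7.1645
Syy = Σy² − (Σy)²/n = 36.5773 − 32.99415 = 3.58315
b = Sxy/Sxx = -7.1645/18.728333 = -0.382549
SSE = Syy − b·Sxy = 3.58315 − (-0.382549)·(-7.1645) = 0.842380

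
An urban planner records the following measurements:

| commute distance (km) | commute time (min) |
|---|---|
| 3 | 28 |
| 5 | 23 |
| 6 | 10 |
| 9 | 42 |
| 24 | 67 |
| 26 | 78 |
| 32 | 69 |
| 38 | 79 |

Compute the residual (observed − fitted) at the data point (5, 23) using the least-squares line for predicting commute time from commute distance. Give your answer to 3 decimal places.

n = 8, Σx = 143, Σy = 396, Σxy = 9483, Σx² = 3871
Sxx = Σx² − (Σx)²/n = 3871 − 2556.125 = 1314.875
Sxy = Σxy − (Σx)(Σy)/n = 9483 − 7078.5 = 2404.5
b = Sxy/Sxx = 2404.5/1314.875 = 1.828691
a = ȳ − b·x̄ = 49.5 − 1.828691·17.875 = 16.812149
ŷ(5) = 16.812149 + 1.828691·5 = 25.955604
residual = y − ŷ = 23 − 25.955604 = -2.955604

-2.956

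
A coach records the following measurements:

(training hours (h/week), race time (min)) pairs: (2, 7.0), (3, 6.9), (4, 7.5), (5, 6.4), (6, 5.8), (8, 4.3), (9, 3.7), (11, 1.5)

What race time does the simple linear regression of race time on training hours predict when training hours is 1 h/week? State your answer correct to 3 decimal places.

8.542

n = 8, Σx = 48, Σy = 43.1, Σxy = 215.7, Σx² = 356
Sxx = Σx² − (Σx)²/n = 356 − 288 = 68
Sxy = Σxy − (Σx)(Σy)/n = 215.7 − 258.6 = -42.9
b = Sxy/Sxx = -42.9/68 = -0.630882
a = ȳ − b·x̄ = 5.3875 − (-0.630882)·6 = 9.172794
ŷ(1) = a + b·1 = 9.172794 + (-0.630882)·1 = 8.541912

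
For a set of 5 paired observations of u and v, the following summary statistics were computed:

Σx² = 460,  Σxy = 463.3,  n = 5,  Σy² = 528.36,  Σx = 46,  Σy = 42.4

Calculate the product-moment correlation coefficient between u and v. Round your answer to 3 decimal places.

Sxx = Σx² − (Σx)²/n = 460 − 423.2 = 36.8
Sxy = Σxy − (Σx)(Σy)/n = 463.3 − 390.08 = 73.22
Syy = Σy² − (Σy)²/n = 528.36 − 359.552 = 168.808
r = Sxy/√(Sxx·Syy) = 73.22/√(6212.1344) = 73.22/78.817095 = 0.928986

0.929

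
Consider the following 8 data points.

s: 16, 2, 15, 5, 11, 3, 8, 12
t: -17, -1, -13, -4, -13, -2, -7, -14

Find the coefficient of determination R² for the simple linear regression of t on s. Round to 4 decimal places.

0.9459

n = 8, Σx = 72, Σy = -71, Σxy = -862, Σx² = 848, Σy² = 893
Sxx = Σx² − (Σx)²/n = 848 − 648 = 200
Sxy = Σxy − (Σx)(Σy)/n = -862 − (-639) = -223
Syy = Σy² − (Σy)²/n = 893 − 630.125 = 262.875
R² = Sxy²/(Sxx·Syy) = (-223)²/(200·262.875) = 0.945868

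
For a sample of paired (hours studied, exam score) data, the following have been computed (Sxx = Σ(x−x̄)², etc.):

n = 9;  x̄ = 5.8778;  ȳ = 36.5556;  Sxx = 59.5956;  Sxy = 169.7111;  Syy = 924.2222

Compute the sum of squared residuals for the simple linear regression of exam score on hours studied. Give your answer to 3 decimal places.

440.934

b = Sxy/Sxx = 169.7111/59.5956 = 2.847712
SSE = Syy − b·Sxy = 924.2222 − 2.847712·169.7111 = 440.933879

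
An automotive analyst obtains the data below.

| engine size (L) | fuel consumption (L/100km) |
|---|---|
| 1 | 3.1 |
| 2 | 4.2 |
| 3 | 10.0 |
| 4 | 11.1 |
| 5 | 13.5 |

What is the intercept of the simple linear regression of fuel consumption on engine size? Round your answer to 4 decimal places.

n = 5, Σx = 15, Σy = 41.9, Σxy = 153.4, Σx² = 55
Sxx = Σx² − (Σx)²/n = 55 − 45 = 10
Sxy = Σxy − (Σx)(Σy)/n = 153.4 − 125.7 = 27.7
b = Sxy/Sxx = 27.7/10 = 2.77
a = ȳ − b·x̄ = 8.38 − 2.77·3 = 0.07

0.0700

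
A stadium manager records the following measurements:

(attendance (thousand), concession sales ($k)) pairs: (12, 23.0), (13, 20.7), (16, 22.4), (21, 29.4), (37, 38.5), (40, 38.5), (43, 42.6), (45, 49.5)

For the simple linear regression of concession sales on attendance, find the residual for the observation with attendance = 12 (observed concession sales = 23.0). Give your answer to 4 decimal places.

1.9484

n = 8, Σx = 227, Σy = 264.6, Σxy = 8544.7, Σx² = 7853
Sxx = Σx² − (Σx)²/n = 7853 − 6441.125 = 1411.875
Sxy = Σxy − (Σx)(Σy)/n = 8544.7 − 7508.025 = 1036.675
b = Sxy/Sxx = 1036.675/1411.875 = 0.734254
a = ȳ − b·x̄ = 33.075 − 0.734254·28.375 = 12.240540
ŷ(12) = 12.240540 + 0.734254·12 = 21.051589
residual = y − ŷ = 23.0 − 21.051589 = 1.948411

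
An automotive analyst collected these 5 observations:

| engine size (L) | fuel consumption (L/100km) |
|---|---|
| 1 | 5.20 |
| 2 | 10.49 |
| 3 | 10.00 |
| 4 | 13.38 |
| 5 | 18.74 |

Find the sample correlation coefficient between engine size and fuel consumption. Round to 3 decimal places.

0.953

n = 5, Σx = 15, Σy = 57.81, Σxy = 203.4, Σx² = 55, Σy² = 767.2921
Sxx = Σx² − (Σx)²/n = 55 − 45 = 10
Sxy = Σxy − (Σx)(Σy)/n = 203.4 − 173.43 = 29.97
Syy = Σy² − (Σy)²/n = 767.2921 − 668.39922 = 98.89288
r = Sxy/√(Sxx·Syy) = 29.97/√(988.9288) = 29.97/31.447238 = 0.953025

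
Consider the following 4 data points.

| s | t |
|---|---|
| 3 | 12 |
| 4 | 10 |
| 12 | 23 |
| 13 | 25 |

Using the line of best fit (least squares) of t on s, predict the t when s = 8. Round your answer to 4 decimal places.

n = 4, Σx = 32, Σy = 70, Σxy = 677, Σx² = 338
Sxx = Σx² − (Σx)²/n = 338 − 256 = 82
Sxy = Σxy − (Σx)(Σy)/n = 677 − 560 = 117
b = Sxy/Sxx = 117/82 = 1.426829
a = ȳ − b·x̄ = 17.5 − 1.426829·8 = 6.085366
ŷ(8) = a + b·8 = 6.085366 + 1.426829·8 = 17.5

17.5000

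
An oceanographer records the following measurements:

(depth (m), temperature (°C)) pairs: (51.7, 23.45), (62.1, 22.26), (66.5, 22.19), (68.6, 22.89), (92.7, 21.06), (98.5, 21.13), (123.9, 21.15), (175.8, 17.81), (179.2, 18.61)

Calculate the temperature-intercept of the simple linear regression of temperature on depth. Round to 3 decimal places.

n = 9, Σx = 919, Σy = 190.55, Σxy = 18760.562, Σx² = 112322.54
Sxx = Σx² − (Σx)²/n = 112322.54 − 93840.111111 = 18482.428889
Sxy = Σxy − (Σx)(Σy)/n = 18760.562 − 19457.272222 = -696.710222
b = Sxy/Sxx = -696.710222/18482.428889 = -0.037696
a = ȳ − b·x̄ = 21.172222 − (-0.037696)·102.111111 = 25.021384

25.021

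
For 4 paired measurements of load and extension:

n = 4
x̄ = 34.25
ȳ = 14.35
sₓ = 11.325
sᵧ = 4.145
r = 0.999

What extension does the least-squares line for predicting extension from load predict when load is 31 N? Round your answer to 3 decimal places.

b = r · sᵧ/sₓ = 0.999 · 4.145/11.325 = 0.365638
a = ȳ − b·x̄ = 14.35 − 0.365638·34.25 = 1.826884
ŷ(31) = a + b·31 = 1.826884 + 0.365638·31 = 13.161675

13.162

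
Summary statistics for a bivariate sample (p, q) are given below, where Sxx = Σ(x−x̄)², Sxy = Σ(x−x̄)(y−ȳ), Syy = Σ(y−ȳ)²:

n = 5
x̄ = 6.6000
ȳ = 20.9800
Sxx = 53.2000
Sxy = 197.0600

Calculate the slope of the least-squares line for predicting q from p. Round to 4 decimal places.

3.7041

b = Sxy/Sxx = 197.06/53.2 = 3.704135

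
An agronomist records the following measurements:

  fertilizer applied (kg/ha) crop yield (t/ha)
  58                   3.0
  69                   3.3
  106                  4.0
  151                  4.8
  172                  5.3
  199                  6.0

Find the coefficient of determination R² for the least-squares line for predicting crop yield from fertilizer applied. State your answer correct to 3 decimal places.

n = 6, Σx = 755, Σy = 26.4, Σxy = 3656.1, Σx² = 111347, Σy² = 123.02
Sxx = Σx² − (Σx)²/n = 111347 − 95004.166667 = 16342.833333
Sxy = Σxy − (Σx)(Σy)/n = 3656.1 − 3322 = 334.1
Syy = Σy² − (Σy)²/n = 123.02 − 116.16 = 6.86
R² = Sxy²/(Sxx·Syy) = (334.1)²/(16342.833333·6.86) = 0.995638

0.996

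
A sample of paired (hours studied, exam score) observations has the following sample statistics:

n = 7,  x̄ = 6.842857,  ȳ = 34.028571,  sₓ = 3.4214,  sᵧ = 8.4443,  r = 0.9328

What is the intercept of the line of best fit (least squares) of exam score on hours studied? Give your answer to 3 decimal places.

18.275

b = r · sᵧ/sₓ = 0.9328 · 8.4443/3.4214 = 2.302228
a = ȳ − b·x̄ = 34.028571 − 2.302228·6.842857 = 18.274754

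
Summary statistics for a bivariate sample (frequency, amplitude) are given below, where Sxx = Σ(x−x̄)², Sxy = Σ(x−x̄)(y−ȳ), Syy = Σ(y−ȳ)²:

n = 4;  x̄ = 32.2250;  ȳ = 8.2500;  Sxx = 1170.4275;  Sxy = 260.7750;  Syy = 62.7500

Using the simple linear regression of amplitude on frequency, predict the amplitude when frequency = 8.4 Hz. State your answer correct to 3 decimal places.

b = Sxy/Sxx = 260.775/1170.4275 = 0.222803
a = ȳ − b·x̄ = 8.25 − 0.222803·32.225 = 1.070167
ŷ(8.4) = a + b·8.4 = 1.070167 + 0.222803·8.4 = 2.941714

2.942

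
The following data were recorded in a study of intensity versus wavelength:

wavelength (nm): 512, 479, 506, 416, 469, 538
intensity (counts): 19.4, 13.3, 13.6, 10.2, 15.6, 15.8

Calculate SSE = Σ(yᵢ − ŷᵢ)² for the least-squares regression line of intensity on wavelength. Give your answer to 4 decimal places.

n = 6, Σx = 2920, Σy = 87.9, Σxy = 43245.1, Σx² = 1430082, Σy² = 1335.25
Sxx = Σx² − (Σx)²/n = 1430082 − 1421066.666667 = 9015.333333
Sxy = Σxy − (Σx)(Σy)/n = 43245.1 − 42778 = 467.1
Syy = Σy² − (Σy)²/n = 1335.25 − 1287.735 = 47.515
b = Sxy/Sxx = 467.1/9015.333333 = 0.051812
SSE = Syy − b·Sxy = 47.515 − 0.051812·467.1 = 23.313742

23.3137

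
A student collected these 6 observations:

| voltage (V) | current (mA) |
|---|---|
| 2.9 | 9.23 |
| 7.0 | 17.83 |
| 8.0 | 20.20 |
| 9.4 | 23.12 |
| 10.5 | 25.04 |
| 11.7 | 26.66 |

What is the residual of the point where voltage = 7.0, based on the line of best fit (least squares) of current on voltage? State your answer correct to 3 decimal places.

0.012

n = 6, Σx = 49.5, Σy = 122.08, Σxy = 1105.347, Σx² = 456.91
Sxx = Σx² − (Σx)²/n = 456.91 − 408.375 = 48.535
Sxy = Σxy − (Σx)(Σy)/n = 1105.347 − 1007.16 = 98.187
b = Sxy/Sxx = 98.187/48.535 = 2.023014
a = ȳ − b·x̄ = 20.346667 − 2.023014·8.25 = 3.656799
ŷ(7.0) = 3.656799 + 2.023014·7 = 17.817899
residual = y − ŷ = 17.83 − 17.817899 = 0.012101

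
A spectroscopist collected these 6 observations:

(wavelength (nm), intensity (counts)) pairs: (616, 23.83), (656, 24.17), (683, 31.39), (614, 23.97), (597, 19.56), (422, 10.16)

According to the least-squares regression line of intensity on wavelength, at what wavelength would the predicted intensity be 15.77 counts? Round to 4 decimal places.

n = 6, Σx = 3588, Σy = 133.08, Σxy = 82656.59, Σx² = 2187770
Sxx = Σx² − (Σx)²/n = 2187770 − 2145624 = 42146
Sxy = Σxy − (Σx)(Σy)/n = 82656.59 − 79581.84 = 3074.75
b = Sxy/Sxx = 3074.75/42146 = 0.072955
a = ȳ − b·x̄ = 22.18 − 0.072955·598 = -21.446928
Set a + b·x = 15.77: x = (15.77 − (-21.446928)) / 0.072955 = 510.137292

510.1373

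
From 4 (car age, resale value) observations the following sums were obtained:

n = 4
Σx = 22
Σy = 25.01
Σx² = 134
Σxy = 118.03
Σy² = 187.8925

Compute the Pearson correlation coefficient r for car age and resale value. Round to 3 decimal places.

Sxx = Σx² − (Σx)²/n = 134 − 121 = 13
Sxy = Σxy − (Σx)(Σy)/n = 118.03 − 137.555 = -19.525
Syy = Σy² − (Σy)²/n = 187.8925 − 156.375025 = 31.517475
r = Sxy/√(Sxx·Syy) = -19.525/√(409.727175) = -19.525/20.241719 = -0.964592

-0.965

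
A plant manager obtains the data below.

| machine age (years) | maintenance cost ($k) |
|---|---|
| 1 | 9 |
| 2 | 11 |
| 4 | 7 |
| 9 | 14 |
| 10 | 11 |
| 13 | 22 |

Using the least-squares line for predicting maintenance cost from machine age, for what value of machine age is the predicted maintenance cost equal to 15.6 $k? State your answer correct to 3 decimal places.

n = 6, Σx = 39, Σy = 74, Σxy = 581, Σx² = 371
Sxx = Σx² − (Σx)²/n = 371 − 253.5 = 117.5
Sxy = Σxy − (Σx)(Σy)/n = 581 − 481 = 100
b = Sxy/Sxx = 100/117.5 = 0.851064
a = ȳ − b·x̄ = 12.333333 − 0.851064·6.5 = 6.801418
Set a + b·x = 15.6: x = (15.6 − 6.801418) / 0.851064 = 10.338333

10.338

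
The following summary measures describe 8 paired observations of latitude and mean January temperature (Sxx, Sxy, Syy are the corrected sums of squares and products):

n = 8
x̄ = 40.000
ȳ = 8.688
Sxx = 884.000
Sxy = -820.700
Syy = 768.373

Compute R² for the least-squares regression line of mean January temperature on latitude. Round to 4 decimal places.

0.9916

R² = Sxy²/(Sxx·Syy) = (-820.7)²/(884·768.373) = 0.991618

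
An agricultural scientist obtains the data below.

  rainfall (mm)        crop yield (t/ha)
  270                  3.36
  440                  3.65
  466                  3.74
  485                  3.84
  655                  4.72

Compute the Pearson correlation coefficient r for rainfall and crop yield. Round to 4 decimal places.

0.9465

n = 5, Σx = 2316, Σy = 19.31, Σxy = 9210.04, Σx² = 1147906, Σy² = 75.6237
Sxx = Σx² − (Σx)²/n = 1147906 − 1072771.2 = 75134.8
Sxy = Σxy − (Σx)(Σy)/n = 9210.04 − 8944.392 = 265.648
Syy = Σy² − (Σy)²/n = 75.6237 − 74.57522 = 1.04848
r = Sxy/√(Sxx·Syy) = 265.648/√(78777.335104) = 265.648/280.673004 = 0.946468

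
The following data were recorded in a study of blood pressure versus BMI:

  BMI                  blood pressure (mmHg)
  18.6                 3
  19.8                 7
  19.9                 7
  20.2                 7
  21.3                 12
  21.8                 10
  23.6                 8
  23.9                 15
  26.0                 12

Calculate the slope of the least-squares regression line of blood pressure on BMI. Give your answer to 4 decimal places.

1.1372

n = 9, Σx = 195.1, Σy = 81, Σxy = 1808, Σx² = 4275.15
Sxx = Σx² − (Σx)²/n = 4275.15 − 4229.334444 = 45.815556
Sxy = Σxy − (Σx)(Σy)/n = 1808 − 1755.9 = 52.1
b = Sxy/Sxx = 52.1/45.815556 = 1.137168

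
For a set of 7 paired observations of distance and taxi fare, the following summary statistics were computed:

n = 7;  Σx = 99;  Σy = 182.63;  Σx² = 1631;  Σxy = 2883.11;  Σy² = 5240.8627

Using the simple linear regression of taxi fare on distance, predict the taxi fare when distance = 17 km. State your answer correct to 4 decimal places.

29.8053

Sxx = Σx² − (Σx)²/n = 1631 − 1400.142857 = 230.857143
Sxy = Σxy − (Σx)(Σy)/n = 2883.11 − 2582.91 = 300.2
b = Sxy/Sxx = 300.2/230.857143 = 1.300371
a = ȳ − b·x̄ = 26.09 − 1.300371·14.142857 = 7.699035
ŷ(17) = a + b·17 = 7.699035 + 1.300371·17 = 29.805347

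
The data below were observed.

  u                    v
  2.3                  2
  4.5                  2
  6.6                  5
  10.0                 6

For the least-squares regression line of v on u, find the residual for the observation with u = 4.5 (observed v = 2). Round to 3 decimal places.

n = 4, Σx = 23.4, Σy = 15, Σxy = 106.6, Σx² = 169.1
Sxx = Σx² − (Σx)²/n = 169.1 − 136.89 = 32.21
Sxy = Σxy − (Σx)(Σy)/n = 106.6 − 87.75 = 18.85
b = Sxy/Sxx = 18.85/32.21 = 0.585222
a = ȳ − b·x̄ = 3.75 − 0.585222·5.85 = 0.326451
ŷ(4.5) = 0.326451 + 0.585222·4.5 = 2.959950
residual = y − ŷ = 2 − 2.959950 = -0.959950

-0.960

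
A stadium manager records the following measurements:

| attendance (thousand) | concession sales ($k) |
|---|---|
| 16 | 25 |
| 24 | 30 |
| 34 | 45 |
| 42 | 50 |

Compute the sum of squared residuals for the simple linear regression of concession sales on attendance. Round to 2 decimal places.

12.63

n = 4, Σx = 116, Σy = 150, Σxy = 4750, Σx² = 3752, Σy² = 6050
Sxx = Σx² − (Σx)²/n = 3752 − 3364 = 388
Sxy = Σxy − (Σx)(Σy)/n = 4750 − 4350 = 400
Syy = Σy² − (Σy)²/n = 6050 − 5625 = 425
b = Sxy/Sxx = 400/388 = 1.030928
SSE = Syy − b·Sxy = 425 − 1.030928·400 = 12.628866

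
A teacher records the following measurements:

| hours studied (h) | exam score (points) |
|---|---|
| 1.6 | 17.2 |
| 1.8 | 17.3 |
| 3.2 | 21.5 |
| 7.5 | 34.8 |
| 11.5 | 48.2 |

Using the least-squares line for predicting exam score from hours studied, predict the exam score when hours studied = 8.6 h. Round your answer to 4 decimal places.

n = 5, Σx = 25.6, Σy = 139, Σxy = 942.76, Σx² = 204.54
Sxx = Σx² − (Σx)²/n = 204.54 − 131.072 = 73.468
Sxy = Σxy − (Σx)(Σy)/n = 942.76 − 711.68 = 231.08
b = Sxy/Sxx = 231.08/73.468 = 3.145315
a = ȳ − b·x̄ = 27.8 − 3.145315·5.12 = 11.695987
ŷ(8.6) = a + b·8.6 = 11.695987 + 3.145315·8.6 = 38.745696

38.7457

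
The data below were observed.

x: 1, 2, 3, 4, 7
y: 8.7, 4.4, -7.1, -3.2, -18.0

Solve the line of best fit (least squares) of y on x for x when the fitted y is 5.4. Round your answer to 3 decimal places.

1.432

n = 5, Σx = 17, Σy = -15.2, Σxy = -142.6, Σx² = 79
Sxx = Σx² − (Σx)²/n = 79 − 57.8 = 21.2
Sxy = Σxy − (Σx)(Σy)/n = -142.6 − (-51.68) = -90.92
b = Sxy/Sxx = -90.92/21.2 = -4.288679
a = ȳ − b·x̄ = -3.04 − (-4.288679)·3.4 = 11.541509
Set a + b·x = 5.4: x = (5.4 − 11.541509) / (-4.288679) = 1.432028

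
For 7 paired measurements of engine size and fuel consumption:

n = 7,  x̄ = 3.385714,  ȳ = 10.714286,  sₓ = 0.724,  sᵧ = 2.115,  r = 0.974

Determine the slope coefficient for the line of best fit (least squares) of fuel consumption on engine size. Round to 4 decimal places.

2.8453

b = r · sᵧ/sₓ = 0.974 · 2.115/0.724 = 2.845318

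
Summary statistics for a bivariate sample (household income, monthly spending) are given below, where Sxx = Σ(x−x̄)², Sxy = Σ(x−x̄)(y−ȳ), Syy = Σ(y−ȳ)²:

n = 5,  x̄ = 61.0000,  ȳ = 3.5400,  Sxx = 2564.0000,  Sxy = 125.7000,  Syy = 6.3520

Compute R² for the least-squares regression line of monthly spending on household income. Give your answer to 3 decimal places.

0.970

R² = Sxy²/(Sxx·Syy) = (125.7)²/(2564·6.352) = 0.970157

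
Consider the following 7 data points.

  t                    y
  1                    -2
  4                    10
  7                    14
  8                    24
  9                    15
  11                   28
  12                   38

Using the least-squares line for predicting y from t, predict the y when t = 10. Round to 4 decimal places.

26.2707

n = 7, Σx = 52, Σy = 127, Σxy = 1227, Σx² = 476
Sxx = Σx² − (Σx)²/n = 476 − 386.285714 = 89.714286
Sxy = Σxy − (Σx)(Σy)/n = 1227 − 943.428571 = 283.571429
b = Sxy/Sxx = 283.571429/89.714286 = 3.160828
a = ȳ − b·x̄ = 18.142857 − 3.160828·7.428571 = -5.337580
ŷ(10) = a + b·10 = -5.337580 + 3.160828·10 = 26.270701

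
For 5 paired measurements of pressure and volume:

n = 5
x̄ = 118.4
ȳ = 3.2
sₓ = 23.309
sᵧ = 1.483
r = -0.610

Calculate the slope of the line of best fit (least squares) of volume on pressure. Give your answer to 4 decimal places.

b = r · sᵧ/sₓ = -0.61 · 1.483/23.309 = -0.038810

-0.0388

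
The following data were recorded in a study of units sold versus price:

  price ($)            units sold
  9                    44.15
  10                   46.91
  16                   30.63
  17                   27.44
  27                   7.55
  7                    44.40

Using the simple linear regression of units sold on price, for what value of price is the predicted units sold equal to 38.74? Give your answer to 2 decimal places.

n = 6, Σx = 86, Σy = 201.08, Σxy = 2337.66, Σx² = 1504
Sxx = Σx² − (Σx)²/n = 1504 − 1232.666667 = 271.333333
Sxy = Σxy − (Σx)(Σy)/n = 2337.66 − 2882.146667 = -544.486667
b = Sxy/Sxx = -544.486667/271.333333 = -2.006708
a = ȳ − b·x̄ = 33.513333 − (-2.006708)·14.333333 = 62.276143
Set a + b·x = 38.74: x = (38.74 − 62.276143) / (-2.006708) = 11.728735

11.73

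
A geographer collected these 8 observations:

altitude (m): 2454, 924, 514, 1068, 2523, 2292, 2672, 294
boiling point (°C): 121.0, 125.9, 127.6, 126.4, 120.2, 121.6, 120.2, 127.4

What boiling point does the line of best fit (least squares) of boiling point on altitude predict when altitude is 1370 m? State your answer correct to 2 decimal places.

n = 8, Σx = 12741, Σy = 990.3, Σxy = 1554449, Σx² = 27125525
Sxx = Σx² − (Σx)²/n = 27125525 − 20291635.125 = 6833889.875
Sxy = Σxy − (Σx)(Σy)/n = 1554449 − 1577176.5375 = -22727.5375
b = Sxy/Sxx = -22727.5375/6833889.875 = -0.003326
a = ȳ − b·x̄ = 123.7875 − (-0.003326)·1592.625 = 129.084109
ŷ(1370) = a + b·1370 = 129.084109 + (-0.003326)·1370 = 124.527886

124.53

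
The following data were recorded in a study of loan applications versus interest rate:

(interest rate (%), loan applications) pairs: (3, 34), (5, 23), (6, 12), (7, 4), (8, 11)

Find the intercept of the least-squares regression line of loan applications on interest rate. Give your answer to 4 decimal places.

49.0135

n = 5, Σx = 29, Σy = 84, Σxy = 405, Σx² = 183
Sxx = Σx² − (Σx)²/n = 183 − 168.2 = 14.8
Sxy = Σxy − (Σx)(Σy)/n = 405 − 487.2 = -82.2
b = Sxy/Sxx = -82.2/14.8 = -5.554054
a = ȳ − b·x̄ = 16.8 − (-5.554054)·5.8 = 49.013514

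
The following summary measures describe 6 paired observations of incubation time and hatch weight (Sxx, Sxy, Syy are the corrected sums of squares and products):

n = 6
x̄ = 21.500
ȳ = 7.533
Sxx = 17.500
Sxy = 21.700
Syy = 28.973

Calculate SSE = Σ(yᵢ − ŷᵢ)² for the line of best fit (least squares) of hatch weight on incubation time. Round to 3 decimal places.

b = Sxy/Sxx = 21.7/17.5 = 1.24
SSE = Syy − b·Sxy = 28.973 − 1.24·21.7 = 2.065

2.065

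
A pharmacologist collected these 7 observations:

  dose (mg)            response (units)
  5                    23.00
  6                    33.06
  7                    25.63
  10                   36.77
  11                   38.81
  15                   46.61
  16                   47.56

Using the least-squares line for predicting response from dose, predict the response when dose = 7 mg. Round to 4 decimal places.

29.6765

n = 7, Σx = 70, Σy = 251.44, Σxy = 2747.49, Σx² = 812
Sxx = Σx² − (Σx)²/n = 812 − 700 = 112
Sxy = Σxy − (Σx)(Σy)/n = 2747.49 − 2514.4 = 233.09
b = Sxy/Sxx = 233.09/112 = 2.081161
a = ȳ − b·x̄ = 35.92 − 2.081161·10 = 15.108393
ŷ(7) = a + b·7 = 15.108393 + 2.081161·7 = 29.676518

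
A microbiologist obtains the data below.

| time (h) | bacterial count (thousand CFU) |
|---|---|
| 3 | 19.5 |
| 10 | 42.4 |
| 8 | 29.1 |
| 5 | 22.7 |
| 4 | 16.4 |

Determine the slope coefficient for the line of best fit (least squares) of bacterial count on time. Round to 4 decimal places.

n = 5, Σx = 30, Σy = 130.1, Σxy = 894.4, Σx² = 214
Sxx = Σx² − (Σx)²/n = 214 − 180 = 34
Sxy = Σxy − (Σx)(Σy)/n = 894.4 − 780.6 = 113.8
b = Sxy/Sxx = 113.8/34 = 3.347059

3.3471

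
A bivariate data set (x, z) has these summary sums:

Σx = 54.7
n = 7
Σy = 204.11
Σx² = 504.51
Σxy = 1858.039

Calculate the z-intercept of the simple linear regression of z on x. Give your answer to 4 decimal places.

Sxx = Σx² − (Σx)²/n = 504.51 − 427.441429 = 77.068571
Sxy = Σxy − (Σx)(Σy)/n = 1858.039 − 1594.973857 = 263.065143
b = Sxy/Sxx = 263.065143/77.068571 = 3.413391
a = ȳ − b·x̄ = 29.158571 − 3.413391·7.814286 = 2.485361

2.4854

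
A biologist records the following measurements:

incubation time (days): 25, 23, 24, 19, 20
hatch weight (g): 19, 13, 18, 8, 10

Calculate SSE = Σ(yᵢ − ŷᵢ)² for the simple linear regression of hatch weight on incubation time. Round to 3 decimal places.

n = 5, Σx = 111, Σy = 68, Σxy = 1558, Σx² = 2491, Σy² = 1018
Sxx = Σx² − (Σx)²/n = 2491 − 2464.2 = 26.8
Sxy = Σxy − (Σx)(Σy)/n = 1558 − 1509.6 = 48.4
Syy = Σy² − (Σy)²/n = 1018 − 924.8 = 93.2
b = Sxy/Sxx = 48.4/26.8 = 1.805970
SSE = Syy − b·Sxy = 93.2 − 1.805970·48.4 = 5.791045

5.791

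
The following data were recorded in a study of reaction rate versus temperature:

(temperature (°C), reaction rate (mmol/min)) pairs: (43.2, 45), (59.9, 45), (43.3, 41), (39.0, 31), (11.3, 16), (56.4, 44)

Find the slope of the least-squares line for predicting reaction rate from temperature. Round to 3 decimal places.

0.622

n = 6, Σx = 253.1, Σy = 222, Σxy = 10286.2, Σx² = 12158.79
Sxx = Σx² − (Σx)²/n = 12158.79 − 10676.601667 = 1482.188333
Sxy = Σxy − (Σx)(Σy)/n = 10286.2 − 9364.7 = 921.5
b = Sxy/Sxx = 921.5/1482.188333 = 0.621716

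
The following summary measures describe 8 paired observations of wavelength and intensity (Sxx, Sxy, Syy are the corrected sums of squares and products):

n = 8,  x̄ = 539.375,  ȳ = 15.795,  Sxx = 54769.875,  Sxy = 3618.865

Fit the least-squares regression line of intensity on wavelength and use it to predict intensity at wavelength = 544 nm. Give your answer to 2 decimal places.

16.10

b = Sxy/Sxx = 3618.865/54769.875 = 0.066074
a = ȳ − b·x̄ = 15.795 − 0.066074·539.375 = -19.843667
ŷ(544) = a + b·544 = -19.843667 + 0.066074·544 = 16.100592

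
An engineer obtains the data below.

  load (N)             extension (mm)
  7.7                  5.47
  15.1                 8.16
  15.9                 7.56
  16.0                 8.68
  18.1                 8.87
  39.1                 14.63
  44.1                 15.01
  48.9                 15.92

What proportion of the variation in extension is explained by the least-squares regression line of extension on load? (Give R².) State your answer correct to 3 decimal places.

n = 8, Σx = 204.9, Σy = 84.3, Σxy = 2597.428, Σx² = 6988.55, Σy² = 1000.4628
Sxx = Σx² − (Σx)²/n = 6988.55 − 5248.00125 = 1740.54875
Sxy = Σxy − (Σx)(Σy)/n = 2597.428 − 2159.13375 = 438.29425
Syy = Σy² − (Σy)²/n = 1000.4628 − 888.31125 = 112.15155
R² = Sxy²/(Sxx·Syy) = (438.29425)²/(1740.54875·112.15155) = 0.984102

0.984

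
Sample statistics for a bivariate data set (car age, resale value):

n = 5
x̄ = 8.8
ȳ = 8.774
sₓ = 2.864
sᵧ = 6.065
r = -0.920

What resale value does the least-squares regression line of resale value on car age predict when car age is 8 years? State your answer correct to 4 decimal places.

b = r · sᵧ/sₓ = -0.92 · 6.065/2.864 = -1.948254
a = ȳ − b·x̄ = 8.774 − (-1.948254)·8.8 = 25.918637
ŷ(8) = a + b·8 = 25.918637 + (-1.948254)·8 = 10.332603

10.3326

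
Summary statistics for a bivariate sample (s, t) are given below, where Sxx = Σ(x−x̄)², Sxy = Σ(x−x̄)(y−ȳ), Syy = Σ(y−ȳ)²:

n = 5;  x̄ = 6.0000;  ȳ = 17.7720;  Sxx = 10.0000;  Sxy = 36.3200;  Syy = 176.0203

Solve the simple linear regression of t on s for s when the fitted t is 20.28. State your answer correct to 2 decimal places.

6.69

b = Sxy/Sxx = 36.32/10 = 3.632
a = ȳ − b·x̄ = 17.772 − 3.632·6 = -4.02
Set a + b·x = 20.28: x = (20.28 − (-4.02)) / 3.632 = 6.690529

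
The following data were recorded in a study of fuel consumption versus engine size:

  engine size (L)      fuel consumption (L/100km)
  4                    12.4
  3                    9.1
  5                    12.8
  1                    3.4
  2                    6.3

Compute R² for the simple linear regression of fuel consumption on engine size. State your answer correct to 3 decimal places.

0.962

n = 5, Σx = 15, Σy = 44, Σxy = 156.9, Σx² = 55, Σy² = 451.66
Sxx = Σx² − (Σx)²/n = 55 − 45 = 10
Sxy = Σxy − (Σx)(Σy)/n = 156.9 − 132 = 24.9
Syy = Σy² − (Σy)²/n = 451.66 − 387.2 = 64.46
R² = Sxy²/(Sxx·Syy) = (24.9)²/(10·64.46) = 0.961852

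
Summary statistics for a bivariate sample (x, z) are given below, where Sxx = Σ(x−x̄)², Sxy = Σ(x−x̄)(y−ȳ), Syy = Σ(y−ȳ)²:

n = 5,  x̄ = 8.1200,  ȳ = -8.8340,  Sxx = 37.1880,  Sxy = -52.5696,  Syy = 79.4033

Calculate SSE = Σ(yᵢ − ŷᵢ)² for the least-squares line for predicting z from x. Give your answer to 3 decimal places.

5.090

b = Sxy/Sxx = -52.5696/37.188 = -1.413617
SSE = Syy − b·Sxy = 79.4033 − (-1.413617)·(-52.5696) = 5.090004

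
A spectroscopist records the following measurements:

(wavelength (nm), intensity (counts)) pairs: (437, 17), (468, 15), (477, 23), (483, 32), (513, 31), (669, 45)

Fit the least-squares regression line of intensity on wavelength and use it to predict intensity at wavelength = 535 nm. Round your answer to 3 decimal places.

30.432

n = 6, Σx = 3047, Σy = 163, Σxy = 86884, Σx² = 1581541
Sxx = Σx² − (Σx)²/n = 1581541 − 1547368.166667 = 34172.833333
Sxy = Σxy − (Σx)(Σy)/n = 86884 − 82776.833333 = 4107.166667
b = Sxy/Sxx = 4107.166667/34172.833333 = 0.120188
a = ȳ − b·x̄ = 27.166667 − 0.120188·507.833333 = -33.868838
ŷ(535) = a + b·535 = -33.868838 + 0.120188·535 = 30.431776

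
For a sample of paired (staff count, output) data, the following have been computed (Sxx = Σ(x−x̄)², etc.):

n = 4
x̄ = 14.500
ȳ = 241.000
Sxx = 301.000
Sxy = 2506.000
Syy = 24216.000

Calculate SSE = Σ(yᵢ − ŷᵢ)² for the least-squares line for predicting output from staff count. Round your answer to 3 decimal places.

3352.093

b = Sxy/Sxx = 2506/301 = 8.325581
SSE = Syy − b·Sxy = 24216 − 8.325581·2506 = 3352.093023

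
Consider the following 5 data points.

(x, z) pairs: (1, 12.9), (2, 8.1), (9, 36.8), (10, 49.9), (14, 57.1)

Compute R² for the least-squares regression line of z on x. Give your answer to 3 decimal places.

n = 5, Σx = 36, Σy = 164.8, Σxy = 1658.7, Σx² = 382, Σy² = 7336.68
Sxx = Σx² − (Σx)²/n = 382 − 259.2 = 122.8
Sxy = Σxy − (Σx)(Σy)/n = 1658.7 − 1186.56 = 472.14
Syy = Σy² − (Σy)²/n = 7336.68 − 5431.808 = 1904.872
R² = Sxy²/(Sxx·Syy) = (472.14)²/(122.8·1904.872) = 0.952966

0.953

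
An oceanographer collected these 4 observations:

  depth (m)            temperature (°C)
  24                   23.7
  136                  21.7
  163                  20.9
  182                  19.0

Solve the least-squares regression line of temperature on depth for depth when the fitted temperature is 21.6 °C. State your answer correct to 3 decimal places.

115.513

n = 4, Σx = 505, Σy = 85.3, Σxy = 10384.7, Σx² = 78765
Sxx = Σx² − (Σx)²/n = 78765 − 63756.25 = 15008.75
Sxy = Σxy − (Σx)(Σy)/n = 10384.7 − 10769.125 = -384.425
b = Sxy/Sxx = -384.425/15008.75 = -0.025613
a = ȳ − b·x̄ = 21.325 − (-0.025613)·126.25 = 24.558691
Set a + b·x = 21.6: x = (21.6 − 24.558691) / (-0.025613) = 115.513429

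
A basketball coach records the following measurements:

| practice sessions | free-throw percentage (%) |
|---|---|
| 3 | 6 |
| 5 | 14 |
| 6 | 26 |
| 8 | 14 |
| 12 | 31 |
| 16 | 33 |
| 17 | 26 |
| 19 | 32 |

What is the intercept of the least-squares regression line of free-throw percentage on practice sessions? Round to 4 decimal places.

8.2717

n = 8, Σx = 86, Σy = 182, Σxy = 2306, Σx² = 1184
Sxx = Σx² − (Σx)²/n = 1184 − 924.5 = 259.5
Sxy = Σxy − (Σx)(Σy)/n = 2306 − 1956.5 = 349.5
b = Sxy/Sxx = 349.5/259.5 = 1.346821
a = ȳ − b·x̄ = 22.75 − 1.346821·10.75 = 8.271676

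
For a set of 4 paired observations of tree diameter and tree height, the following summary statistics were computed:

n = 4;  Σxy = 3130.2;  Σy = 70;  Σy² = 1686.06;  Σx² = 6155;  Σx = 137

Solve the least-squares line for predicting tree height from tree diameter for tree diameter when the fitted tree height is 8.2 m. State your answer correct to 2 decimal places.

Sxx = Σx² − (Σx)²/n = 6155 − 4692.25 = 1462.75
Sxy = Σxy − (Σx)(Σy)/n = 3130.2 − 2397.5 = 732.7
b = Sxy/Sxx = 732.7/1462.75 = 0.500906
a = ȳ − b·x̄ = 17.5 − 0.500906·34.25 = 0.343975
Set a + b·x = 8.2: x = (8.2 − 0.343975) / 0.500906 = 15.683636

15.68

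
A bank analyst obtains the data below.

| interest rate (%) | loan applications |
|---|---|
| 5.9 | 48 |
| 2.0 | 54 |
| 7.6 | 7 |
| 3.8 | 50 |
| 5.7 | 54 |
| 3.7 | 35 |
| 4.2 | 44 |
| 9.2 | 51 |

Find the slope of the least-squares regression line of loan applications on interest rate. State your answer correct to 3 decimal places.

n = 8, Σx = 42.1, Σy = 343, Σxy = 1725.7, Σx² = 259.47
Sxx = Σx² − (Σx)²/n = 259.47 − 221.55125 = 37.91875
Sxy = Σxy − (Σx)(Σy)/n = 1725.7 − 1805.0375 = -79.3375
b = Sxy/Sxx = -79.3375/37.91875 = -2.092303

-2.092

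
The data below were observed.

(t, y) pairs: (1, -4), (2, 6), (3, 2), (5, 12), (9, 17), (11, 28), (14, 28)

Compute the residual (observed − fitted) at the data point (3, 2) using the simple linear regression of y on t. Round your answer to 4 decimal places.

-2.4778

n = 7, Σx = 45, Σy = 89, Σxy = 927, Σx² = 437
Sxx = Σx² − (Σx)²/n = 437 − 289.285714 = 147.714286
Sxy = Σxy − (Σx)(Σy)/n = 927 − 572.142857 = 354.857143
b = Sxy/Sxx = 354.857143/147.714286 = 2.402321
a = ȳ − b·x̄ = 12.714286 − 2.402321·6.428571 = -2.729207
ŷ(3) = -2.729207 + 2.402321·3 = 4.477756
residual = y − ŷ = 2 − 4.477756 = -2.477756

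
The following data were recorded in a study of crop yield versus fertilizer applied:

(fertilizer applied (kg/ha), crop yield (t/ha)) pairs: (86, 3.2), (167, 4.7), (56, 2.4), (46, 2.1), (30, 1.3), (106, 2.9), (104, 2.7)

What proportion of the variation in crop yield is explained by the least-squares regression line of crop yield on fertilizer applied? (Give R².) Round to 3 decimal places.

0.895

n = 7, Σx = 595, Σy = 19.3, Σxy = 1918.3, Σx² = 63489, Σy² = 59.89
Sxx = Σx² − (Σx)²/n = 63489 − 50575 = 12914
Sxy = Σxy − (Σx)(Σy)/n = 1918.3 − 1640.5 = 277.8
Syy = Σy² − (Σy)²/n = 59.89 − 53.212857 = 6.677143
R² = Sxy²/(Sxx·Syy) = (277.8)²/(12914·6.677143) = 0.894979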